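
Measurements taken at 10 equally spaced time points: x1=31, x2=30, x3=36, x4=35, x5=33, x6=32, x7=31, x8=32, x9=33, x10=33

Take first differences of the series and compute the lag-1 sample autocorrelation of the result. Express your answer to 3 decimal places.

First differences Δx: -1, 6, -1, -2, -1, -1, 1, 1, 0
Mean of differences = 0.2222
Numerator Σ(Δx_t−Δx̄)(Δx_{t+1}−Δx̄) = -7.7160
Denominator Σ(Δx_t−Δx̄)² = 45.5556
r_1(Δx) = -7.7160 / 45.5556 = -0.169

-0.169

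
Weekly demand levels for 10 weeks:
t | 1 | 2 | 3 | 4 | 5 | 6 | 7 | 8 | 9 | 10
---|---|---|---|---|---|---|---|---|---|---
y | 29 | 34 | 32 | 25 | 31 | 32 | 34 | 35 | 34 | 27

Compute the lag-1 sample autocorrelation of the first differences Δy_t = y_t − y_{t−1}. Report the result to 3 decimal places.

-0.130

First differences Δy: 5, -2, -7, 6, 1, 2, 1, -1, -7
Mean of differences = -0.2222
Numerator Σ(Δy_t−Δȳ)(Δy_{t+1}−Δȳ) = -22.0494
Denominator Σ(Δy_t−Δȳ)² = 169.5556
r_1(Δy) = -22.0494 / 169.5556 = -0.130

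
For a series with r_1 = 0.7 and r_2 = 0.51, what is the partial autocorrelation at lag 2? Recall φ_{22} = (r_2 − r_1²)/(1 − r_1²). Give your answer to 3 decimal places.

0.039

φ_{22} = (r_2 − r_1²) / (1 − r_1²)
r_1² = (0.7)² = 0.49
Numerator = 0.51 − 0.4900 = 0.0200; denominator = 1 − 0.4900 = 0.5100
φ_{22} = 0.0200 / 0.5100 = 0.039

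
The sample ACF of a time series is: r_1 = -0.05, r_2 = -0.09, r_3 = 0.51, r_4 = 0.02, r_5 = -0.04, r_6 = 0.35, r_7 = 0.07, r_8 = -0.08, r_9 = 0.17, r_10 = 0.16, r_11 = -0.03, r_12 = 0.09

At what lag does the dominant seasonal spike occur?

The largest autocorrelation is r_3 = 0.51, with weaker echoes at lags 6 (0.35) and 9 (0.17); the remaining lags stay at or below 0.16.
The dominant spike at lag 3 indicates a seasonal period of 3.

3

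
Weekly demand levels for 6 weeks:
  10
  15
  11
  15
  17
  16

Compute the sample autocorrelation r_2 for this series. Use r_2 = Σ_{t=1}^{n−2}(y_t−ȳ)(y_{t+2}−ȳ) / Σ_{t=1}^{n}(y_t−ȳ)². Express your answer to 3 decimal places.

Mean ȳ = (10 + 15 + 11 + 15 + 17 + 16)/6 = 14.0000
Deviations from mean: -4.0000, 1.0000, -3.0000, 1.0000, 3.0000, 2.0000
Σ(y_t−ȳ)(y_{t+2}−ȳ) = (12.0000) + (1.0000) + (-9.0000) + (2.0000) = 6.0000
Denominator Σ(y_t−ȳ)² = 40.0000
r_2 = 6.0000 / 40.0000 = 0.150

0.150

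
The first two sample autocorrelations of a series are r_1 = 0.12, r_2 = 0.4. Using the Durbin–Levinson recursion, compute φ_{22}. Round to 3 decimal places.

0.391

φ_{22} = (r_2 − r_1²) / (1 − r_1²)
r_1² = (0.12)² = 0.0144
Numerator = 0.4 − 0.0144 = 0.3856; denominator = 1 − 0.0144 = 0.9856
φ_{22} = 0.3856 / 0.9856 = 0.391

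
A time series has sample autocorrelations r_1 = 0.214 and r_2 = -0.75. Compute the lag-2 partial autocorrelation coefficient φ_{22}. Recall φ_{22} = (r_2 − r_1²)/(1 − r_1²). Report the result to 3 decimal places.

-0.834

φ_{22} = (r_2 − r_1²) / (1 − r_1²)
r_1² = (0.214)² = 0.045796
Numerator = -0.75 − 0.0458 = -0.7958; denominator = 1 − 0.0458 = 0.9542
φ_{22} = -0.7958 / 0.9542 = -0.834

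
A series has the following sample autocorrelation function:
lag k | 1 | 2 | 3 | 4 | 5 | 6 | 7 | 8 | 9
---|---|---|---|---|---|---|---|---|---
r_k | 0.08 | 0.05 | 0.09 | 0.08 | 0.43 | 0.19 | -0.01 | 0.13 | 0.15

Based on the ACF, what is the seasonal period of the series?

The largest autocorrelation is r_5 = 0.43; the remaining lags stay at or below 0.19.
The dominant spike at lag 5 indicates a seasonal period of 5.

5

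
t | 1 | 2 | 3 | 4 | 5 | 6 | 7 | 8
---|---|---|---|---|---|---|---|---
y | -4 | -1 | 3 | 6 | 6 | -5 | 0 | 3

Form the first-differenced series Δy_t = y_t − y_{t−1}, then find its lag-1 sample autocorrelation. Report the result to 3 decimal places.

-0.099

First differences Δy: 3, 4, 3, 0, -11, 5, 3
Mean of differences = 1.0000
Numerator Σ(Δy_t−Δȳ)(Δy_{t+1}−Δȳ) = -18.0000
Denominator Σ(Δy_t−Δȳ)² = 182.0000
r_1(Δy) = -18.0000 / 182.0000 = -0.099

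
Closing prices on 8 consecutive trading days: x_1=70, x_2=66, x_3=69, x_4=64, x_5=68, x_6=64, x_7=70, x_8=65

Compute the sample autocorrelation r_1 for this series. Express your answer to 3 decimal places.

-0.696

Mean x̄ = (70 + 66 + 69 + 64 + 68 + 64 + 70 + 65)/8 = 67.0000
Deviations from mean: 3.0000, -1.0000, 2.0000, -3.0000, 1.0000, -3.0000, 3.0000, -2.0000
Σ(x_t−x̄)(x_{t+1}−x̄) = (-3.0000) + (-2.0000) + (-6.0000) + (-3.0000) + (-3.0000) + (-9.0000) + (-6.0000) = -32.0000
Denominator Σ(x_t−x̄)² = 46.0000
r_1 = -32.0000 / 46.0000 = -0.696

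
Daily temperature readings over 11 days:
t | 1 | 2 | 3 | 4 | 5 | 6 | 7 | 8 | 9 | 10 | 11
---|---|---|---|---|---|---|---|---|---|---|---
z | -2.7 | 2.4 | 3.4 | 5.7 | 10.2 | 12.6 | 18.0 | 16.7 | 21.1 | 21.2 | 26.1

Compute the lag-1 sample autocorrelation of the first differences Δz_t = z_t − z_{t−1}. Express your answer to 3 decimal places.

-0.660

First differences Δz: 5.1, 1.0, 2.3, 4.5, 2.4, 5.4, -1.3, 4.4, 0.1, 4.9
Mean of differences = 2.8800
Numerator Σ(Δz_t−Δz̄)(Δz_{t+1}−Δz̄) = -32.7384
Denominator Σ(Δz_t−Δz̄)² = 49.5960
r_1(Δz) = -32.7384 / 49.5960 = -0.660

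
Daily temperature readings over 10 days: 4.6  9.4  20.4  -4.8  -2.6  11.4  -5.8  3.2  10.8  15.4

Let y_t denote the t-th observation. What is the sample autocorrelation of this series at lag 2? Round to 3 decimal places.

Mean ȳ = (4.6 + 9.4 + 20.4 − 4.8 − 2.6 + 11.4 − 5.8 + 3.2 + 10.8 + 15.4)/10 = 6.2000
Numerator Σ_{t=1}^{8}(y_t−ȳ)(y_{t+2}−ȳ) = -232.8800
Denominator Σ(y_t−ȳ)² = 698.7200
r_2 = -232.8800 / 698.7200 = -0.333

-0.333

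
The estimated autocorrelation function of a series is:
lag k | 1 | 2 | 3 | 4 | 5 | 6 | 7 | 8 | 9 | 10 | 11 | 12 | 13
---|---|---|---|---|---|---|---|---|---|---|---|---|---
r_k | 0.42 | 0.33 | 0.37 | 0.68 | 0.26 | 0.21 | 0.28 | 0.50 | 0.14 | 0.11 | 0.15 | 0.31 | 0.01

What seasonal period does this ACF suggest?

The largest autocorrelation is r_4 = 0.68, with a weaker echo at lag 8 (0.50); the remaining lags stay at or below 0.42. The elevated value at lag 1 (0.42), dropping to 0.33 at lag 2, reflects decaying short-term dependence rather than seasonality.
The dominant spike at lag 4 indicates a seasonal period of 4.

4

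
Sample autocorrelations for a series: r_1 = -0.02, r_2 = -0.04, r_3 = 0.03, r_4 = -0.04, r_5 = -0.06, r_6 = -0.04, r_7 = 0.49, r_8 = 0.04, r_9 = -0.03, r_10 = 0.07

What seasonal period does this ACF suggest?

7

The largest autocorrelation is r_7 = 0.49; the remaining lags stay at or below 0.07.
The dominant spike at lag 7 indicates a seasonal period of 7.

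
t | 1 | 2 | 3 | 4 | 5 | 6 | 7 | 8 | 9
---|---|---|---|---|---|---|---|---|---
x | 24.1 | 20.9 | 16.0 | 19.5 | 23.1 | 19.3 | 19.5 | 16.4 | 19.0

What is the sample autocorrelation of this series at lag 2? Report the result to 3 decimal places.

Mean x̄ = (24.1 + 20.9 + 16.0 + 19.5 + 23.1 + 19.3 + 19.5 + 16.4 + 19.0)/9 = 19.7556
Numerator Σ_{t=1}^{7}(x_t−x̄)(x_{t+2}−x̄) = -28.1851
Denominator Σ(x_t−x̄)² = 57.6422
r_2 = -28.1851 / 57.6422 = -0.489

-0.489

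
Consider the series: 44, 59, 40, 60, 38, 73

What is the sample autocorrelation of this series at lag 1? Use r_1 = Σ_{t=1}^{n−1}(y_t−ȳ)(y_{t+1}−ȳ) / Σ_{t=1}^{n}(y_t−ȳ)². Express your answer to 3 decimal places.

Mean ȳ = (44 + 59 + 40 + 60 + 38 + 73)/6 = 52.3333
Deviations from mean: -8.3333, 6.6667, -12.3333, 7.6667, -14.3333, 20.6667
Σ(y_t−ȳ)(y_{t+1}−ȳ) = (-55.5556) + (-82.2222) + (-94.5556) + (-109.8889) + (-296.2222) = -638.4444
Denominator Σ(y_t−ȳ)² = 957.3333
r_1 = -638.4444 / 957.3333 = -0.667

-0.667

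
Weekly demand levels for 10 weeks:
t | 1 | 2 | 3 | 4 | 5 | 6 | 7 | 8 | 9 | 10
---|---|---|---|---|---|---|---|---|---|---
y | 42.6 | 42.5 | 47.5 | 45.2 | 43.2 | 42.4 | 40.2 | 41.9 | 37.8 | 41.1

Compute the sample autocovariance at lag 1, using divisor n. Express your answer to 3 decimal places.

Mean ȳ = (42.6 + 42.5 + 47.5 + 45.2 + 43.2 + 42.4 + 40.2 + 41.9 + 37.8 + 41.1)/10 = 42.4400
Σ_{t=1}^{9}(y_t−ȳ)(y_{t+1}−ȳ) = 26.3684
γ_1 = 26.3684 / 10 = 2.637

2.637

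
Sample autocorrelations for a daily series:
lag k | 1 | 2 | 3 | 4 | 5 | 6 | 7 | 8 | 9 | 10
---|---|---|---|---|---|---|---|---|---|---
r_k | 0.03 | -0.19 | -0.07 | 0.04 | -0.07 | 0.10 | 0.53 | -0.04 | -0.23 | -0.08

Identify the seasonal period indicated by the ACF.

7

The largest autocorrelation is r_7 = 0.53; the remaining lags stay at or below 0.10.
The dominant spike at lag 7 indicates a seasonal period of 7.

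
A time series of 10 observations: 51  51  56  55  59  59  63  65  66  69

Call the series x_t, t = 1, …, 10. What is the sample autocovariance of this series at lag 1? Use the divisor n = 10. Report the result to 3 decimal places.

Mean x̄ = (51 + 51 + 56 + 55 + 59 + 59 + 63 + 65 + 66 + 69)/10 = 59.4000
Σ_{t=1}^{9}(x_t−x̄)(x_{t+1}−x̄) = 235.0400
γ_1 = 235.0400 / 10 = 23.504

23.504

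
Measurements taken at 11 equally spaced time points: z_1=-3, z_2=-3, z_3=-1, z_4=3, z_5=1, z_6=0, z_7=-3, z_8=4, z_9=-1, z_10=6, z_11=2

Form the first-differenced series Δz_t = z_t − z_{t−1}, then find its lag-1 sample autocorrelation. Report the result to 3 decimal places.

-0.696

First differences Δz: 0, 2, 4, -2, -1, -3, 7, -5, 7, -4
Mean of differences = 0.5000
Numerator Σ(Δz_t−Δz̄)(Δz_{t+1}−Δz̄) = -118.7500
Denominator Σ(Δz_t−Δz̄)² = 170.5000
r_1(Δz) = -118.7500 / 170.5000 = -0.696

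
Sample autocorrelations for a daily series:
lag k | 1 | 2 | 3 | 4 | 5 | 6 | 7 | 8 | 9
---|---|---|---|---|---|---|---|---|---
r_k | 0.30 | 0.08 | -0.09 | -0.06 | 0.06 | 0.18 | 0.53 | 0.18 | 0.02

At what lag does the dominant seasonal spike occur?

7

The largest autocorrelation is r_7 = 0.53; the remaining lags stay at or below 0.30. The elevated value at lag 1 (0.30), dropping to 0.08 at lag 2, reflects decaying short-term dependence rather than seasonality.
The dominant spike at lag 7 indicates a seasonal period of 7.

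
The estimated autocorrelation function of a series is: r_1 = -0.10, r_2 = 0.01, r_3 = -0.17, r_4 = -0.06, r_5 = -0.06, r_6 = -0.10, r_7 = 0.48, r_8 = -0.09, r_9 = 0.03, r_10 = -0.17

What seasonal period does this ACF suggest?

7

The largest autocorrelation is r_7 = 0.48; the remaining lags stay at or below 0.03.
The dominant spike at lag 7 indicates a seasonal period of 7.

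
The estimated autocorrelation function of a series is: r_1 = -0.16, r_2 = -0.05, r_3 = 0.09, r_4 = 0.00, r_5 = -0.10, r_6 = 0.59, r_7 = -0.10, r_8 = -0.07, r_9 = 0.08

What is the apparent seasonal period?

6

The largest autocorrelation is r_6 = 0.59; the remaining lags stay at or below 0.09.
The dominant spike at lag 6 indicates a seasonal period of 6.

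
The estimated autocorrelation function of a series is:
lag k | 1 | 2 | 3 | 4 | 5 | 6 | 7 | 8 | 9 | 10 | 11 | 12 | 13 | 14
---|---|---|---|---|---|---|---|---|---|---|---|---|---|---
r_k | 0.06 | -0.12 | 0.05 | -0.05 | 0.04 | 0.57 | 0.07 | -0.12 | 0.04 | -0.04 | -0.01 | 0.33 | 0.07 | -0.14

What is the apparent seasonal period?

6

The largest autocorrelation is r_6 = 0.57, with a weaker echo at lag 12 (0.33); the remaining lags stay at or below 0.07.
The dominant spike at lag 6 indicates a seasonal period of 6.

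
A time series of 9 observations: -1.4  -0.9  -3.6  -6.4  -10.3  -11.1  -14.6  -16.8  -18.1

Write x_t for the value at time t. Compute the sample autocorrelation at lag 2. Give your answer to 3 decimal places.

Mean x̄ = (-1.4 − 0.9 − 3.6 − 6.4 − 10.3 − 11.1 − 14.6 − 16.8 − 18.1)/9 = -9.2444
Numerator Σ_{t=1}^{7}(x_t−x̄)(x_{t+2}−x̄) = 123.8760
Denominator Σ(x_t−x̄)² = 339.8622
r_2 = 123.8760 / 339.8622 = 0.364

0.364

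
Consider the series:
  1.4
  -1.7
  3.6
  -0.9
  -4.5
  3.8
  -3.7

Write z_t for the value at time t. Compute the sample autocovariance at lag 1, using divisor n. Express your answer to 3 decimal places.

Mean z̄ = (1.4 − 1.7 + 3.6 − 0.9 − 4.5 + 3.8 − 3.7)/7 = -0.2857
Deviations: 1.6857, -1.4143, 3.8857, -0.6143, -4.2143, 4.0857, -3.4143
Σ_{t=1}^{6}(z_t−z̄)(z_{t+1}−z̄) = -38.8459
γ_1 = -38.8459 / 7 = -5.549

-5.549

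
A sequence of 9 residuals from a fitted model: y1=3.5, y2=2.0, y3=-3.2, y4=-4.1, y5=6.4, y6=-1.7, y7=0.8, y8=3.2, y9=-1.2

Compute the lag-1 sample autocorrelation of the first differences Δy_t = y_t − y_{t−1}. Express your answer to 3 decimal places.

-0.454

First differences Δy: -1.5, -5.2, -0.9, 10.5, -8.1, 2.5, 2.4, -4.4
Mean of differences = -0.5875
Numerator Σ(Δy_t−Δȳ)(Δy_{t+1}−Δȳ) = -106.4702
Denominator Σ(Δy_t−Δȳ)² = 234.5688
r_1(Δy) = -106.4702 / 234.5688 = -0.454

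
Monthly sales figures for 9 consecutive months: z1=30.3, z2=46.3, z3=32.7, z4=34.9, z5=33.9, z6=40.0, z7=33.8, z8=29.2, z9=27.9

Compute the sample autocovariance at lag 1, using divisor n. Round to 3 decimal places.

-4.300

Mean z̄ = (30.3 + 46.3 + 32.7 + 34.9 + 33.9 + 40.0 + 33.8 + 29.2 + 27.9)/9 = 34.3333
Σ_{t=1}^{8}(z_t−z̄)(z_{t+1}−z̄) = -38.6978
γ_1 = -38.6978 / 9 = -4.300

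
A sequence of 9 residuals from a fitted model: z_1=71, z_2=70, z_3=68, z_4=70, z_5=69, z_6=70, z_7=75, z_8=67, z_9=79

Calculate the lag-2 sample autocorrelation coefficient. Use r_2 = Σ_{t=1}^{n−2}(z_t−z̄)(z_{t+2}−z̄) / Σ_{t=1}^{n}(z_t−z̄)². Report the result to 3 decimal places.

Mean z̄ = (71 + 70 + 68 + 70 + 69 + 70 + 75 + 67 + 79)/9 = 71.0000
Σ(z_t−z̄)(z_{t+2}−z̄) = (0.0000) + (1.0000) + (6.0000) + (1.0000) + (-8.0000) + (4.0000) + (32.0000) = 36.0000
Denominator Σ(z_t−z̄)² = 112.0000
r_2 = 36.0000 / 112.0000 = 0.321

0.321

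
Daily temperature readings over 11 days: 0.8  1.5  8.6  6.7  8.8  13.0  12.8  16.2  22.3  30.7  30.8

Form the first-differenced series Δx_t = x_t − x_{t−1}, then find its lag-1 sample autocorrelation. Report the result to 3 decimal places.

-0.274

First differences Δx: 0.7, 7.1, -1.9, 2.1, 4.2, -0.2, 3.4, 6.1, 8.4, 0.1
Mean of differences = 3.0000
Numerator Σ(Δx_t−Δx̄)(Δx_{t+1}−Δx̄) = -28.9900
Denominator Σ(Δx_t−Δx̄)² = 105.9400
r_1(Δx) = -28.9900 / 105.9400 = -0.274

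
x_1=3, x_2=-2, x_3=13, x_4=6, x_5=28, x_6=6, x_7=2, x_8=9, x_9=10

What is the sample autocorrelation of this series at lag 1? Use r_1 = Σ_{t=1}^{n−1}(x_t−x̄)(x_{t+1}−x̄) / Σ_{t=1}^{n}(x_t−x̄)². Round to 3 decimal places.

-0.141

Mean x̄ = (3 − 2 + 13 + 6 + 28 + 6 + 2 + 9 + 10)/9 = 8.3333
Numerator Σ_{t=1}^{8}(x_t−x̄)(x_{t+1}−x̄) = -84.1111
Denominator Σ(x_t−x̄)² = 598.0000
r_1 = -84.1111 / 598.0000 = -0.141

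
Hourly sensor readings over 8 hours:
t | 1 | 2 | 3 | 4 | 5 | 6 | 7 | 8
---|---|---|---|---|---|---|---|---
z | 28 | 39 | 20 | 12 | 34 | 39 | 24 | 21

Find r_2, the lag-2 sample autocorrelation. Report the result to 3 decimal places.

Mean z̄ = (28 + 39 + 20 + 12 + 34 + 39 + 24 + 21)/8 = 27.1250
Deviations from mean: 0.8750, 11.8750, -7.1250, -15.1250, 6.8750, 11.8750, -3.1250, -6.1250
Σ(z_t−z̄)(z_{t+2}−z̄) = (-6.2344) + (-179.6094) + (-48.9844) + (-179.6094) + (-21.4844) + (-72.7344) = -508.6563
Denominator Σ(z_t−z̄)² = 656.8750
r_2 = -508.6563 / 656.8750 = -0.774

-0.774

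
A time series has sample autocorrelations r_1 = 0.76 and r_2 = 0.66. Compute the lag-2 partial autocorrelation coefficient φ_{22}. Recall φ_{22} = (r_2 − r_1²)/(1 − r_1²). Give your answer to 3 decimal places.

0.195

φ_{22} = (r_2 − r_1²) / (1 − r_1²)
r_1² = (0.76)² = 0.5776
Numerator = 0.66 − 0.5776 = 0.0824; denominator = 1 − 0.5776 = 0.4224
φ_{22} = 0.0824 / 0.4224 = 0.195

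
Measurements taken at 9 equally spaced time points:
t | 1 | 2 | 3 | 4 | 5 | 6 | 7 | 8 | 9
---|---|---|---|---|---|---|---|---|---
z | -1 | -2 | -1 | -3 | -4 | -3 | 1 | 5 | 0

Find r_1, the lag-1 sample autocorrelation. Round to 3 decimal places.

Mean z̄ = (-1 − 2 − 1 − 3 − 4 − 3 + 1 + 5 + 0)/9 = -0.8889
Numerator Σ_{t=1}^{8}(z_t−z̄)(z_{t+1}−z̄) = 25.9877
Denominator Σ(z_t−z̄)² = 58.8889
r_1 = 25.9877 / 58.8889 = 0.441

0.441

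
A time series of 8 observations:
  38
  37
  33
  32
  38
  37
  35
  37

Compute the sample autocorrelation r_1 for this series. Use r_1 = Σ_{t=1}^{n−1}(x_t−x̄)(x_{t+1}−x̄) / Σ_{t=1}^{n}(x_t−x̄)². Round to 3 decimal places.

0.067

Mean x̄ = (38 + 37 + 33 + 32 + 38 + 37 + 35 + 37)/8 = 35.8750
Deviations from mean: 2.1250, 1.1250, -2.8750, -3.8750, 2.1250, 1.1250, -0.8750, 1.1250
Σ(x_t−x̄)(x_{t+1}−x̄) = (2.3906) + (-3.2344) + (11.1406) + (-8.2344) + (2.3906) + (-0.9844) + (-0.9844) = 2.4844
Denominator Σ(x_t−x̄)² = 36.8750
r_1 = 2.4844 / 36.8750 = 0.067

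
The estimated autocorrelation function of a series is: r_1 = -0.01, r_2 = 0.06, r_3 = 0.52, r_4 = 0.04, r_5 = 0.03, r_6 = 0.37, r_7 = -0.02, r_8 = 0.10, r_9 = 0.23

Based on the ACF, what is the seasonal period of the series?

3

The largest autocorrelation is r_3 = 0.52, with weaker echoes at lags 6 (0.37) and 9 (0.23); the remaining lags stay at or below 0.10.
The dominant spike at lag 3 indicates a seasonal period of 3.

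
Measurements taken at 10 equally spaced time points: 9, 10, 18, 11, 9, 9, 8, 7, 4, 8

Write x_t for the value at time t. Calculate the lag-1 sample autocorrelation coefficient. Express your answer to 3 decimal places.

Mean x̄ = (9 + 10 + 18 + 11 + 9 + 9 + 8 + 7 + 4 + 8)/10 = 9.3000
Numerator Σ_{t=1}^{9}(x_t−x̄)(x_{t+1}−x̄) = 42.7100
Denominator Σ(x_t−x̄)² = 116.1000
r_1 = 42.7100 / 116.1000 = 0.368

0.368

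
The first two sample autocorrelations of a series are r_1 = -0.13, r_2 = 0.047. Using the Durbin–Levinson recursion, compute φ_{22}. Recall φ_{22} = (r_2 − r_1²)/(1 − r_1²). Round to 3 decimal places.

φ_{22} = (r_2 − r_1²) / (1 − r_1²)
r_1² = (-0.13)² = 0.0169
Numerator = 0.047 − 0.0169 = 0.0301; denominator = 1 − 0.0169 = 0.9831
φ_{22} = 0.0301 / 0.9831 = 0.031

0.031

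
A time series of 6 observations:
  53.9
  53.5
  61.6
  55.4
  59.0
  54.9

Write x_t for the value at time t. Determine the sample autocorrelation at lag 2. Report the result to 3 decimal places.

Mean x̄ = (53.9 + 53.5 + 61.6 + 55.4 + 59.0 + 54.9)/6 = 56.3833
Deviations from mean: -2.4833, -2.8833, 5.2167, -0.9833, 2.6167, -1.4833
Σ(x_t−x̄)(x_{t+2}−x̄) = (-12.9547) + (2.8353) + (13.6503) + (1.4586) = 4.9894
Denominator Σ(x_t−x̄)² = 51.7083
r_2 = 4.9894 / 51.7083 = 0.096

0.096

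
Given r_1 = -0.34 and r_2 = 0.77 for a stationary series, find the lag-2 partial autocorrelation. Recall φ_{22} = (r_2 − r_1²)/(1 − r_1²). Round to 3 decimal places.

φ_{22} = (r_2 − r_1²) / (1 − r_1²)
r_1² = (-0.34)² = 0.1156
Numerator = 0.77 − 0.1156 = 0.6544; denominator = 1 − 0.1156 = 0.8844
φ_{22} = 0.6544 / 0.8844 = 0.740

0.740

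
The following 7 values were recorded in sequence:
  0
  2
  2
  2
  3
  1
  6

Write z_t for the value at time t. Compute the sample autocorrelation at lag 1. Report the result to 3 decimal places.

-0.237

Mean z̄ = (0 + 2 + 2 + 2 + 3 + 1 + 6)/7 = 2.2857
Deviations from mean: -2.2857, -0.2857, -0.2857, -0.2857, 0.7143, -1.2857, 3.7143
Numerator Σ_{t=1}^{6}(z_t−z̄)(z_{t+1}−z̄) = -5.0816
Denominator Σ(z_t−z̄)² = 21.4286
r_1 = -5.0816 / 21.4286 = -0.237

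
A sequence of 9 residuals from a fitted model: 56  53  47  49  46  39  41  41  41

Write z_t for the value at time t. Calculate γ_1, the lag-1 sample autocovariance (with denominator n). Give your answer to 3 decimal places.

18.258

Mean z̄ = (56 + 53 + 47 + 49 + 46 + 39 + 41 + 41 + 41)/9 = 45.8889
Σ_{t=1}^{8}(z_t−z̄)(z_{t+1}−z̄) = 164.3210
γ_1 = 164.3210 / 9 = 18.258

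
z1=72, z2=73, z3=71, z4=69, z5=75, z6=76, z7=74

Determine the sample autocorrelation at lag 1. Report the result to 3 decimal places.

Mean z̄ = (72 + 73 + 71 + 69 + 75 + 76 + 74)/7 = 72.8571
Numerator Σ_{t=1}^{6}(z_t−z̄)(z_{t+1}−z̄) = 8.8367
Denominator Σ(z_t−z̄)² = 34.8571
r_1 = 8.8367 / 34.8571 = 0.254

0.254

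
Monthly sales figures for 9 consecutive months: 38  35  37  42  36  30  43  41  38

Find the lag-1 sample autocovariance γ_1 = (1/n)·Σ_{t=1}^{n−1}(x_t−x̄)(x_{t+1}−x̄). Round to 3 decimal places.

-2.055

Mean x̄ = (38 + 35 + 37 + 42 + 36 + 30 + 43 + 41 + 38)/9 = 37.7778
Σ_{t=1}^{8}(x_t−x̄)(x_{t+1}−x̄) = -18.4938
γ_1 = -18.4938 / 9 = -2.055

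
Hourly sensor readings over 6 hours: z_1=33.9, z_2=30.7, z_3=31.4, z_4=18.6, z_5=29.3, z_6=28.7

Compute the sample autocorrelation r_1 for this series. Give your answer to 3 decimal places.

Mean z̄ = (33.9 + 30.7 + 31.4 + 18.6 + 29.3 + 28.7)/6 = 28.7667
Deviations from mean: 5.1333, 1.9333, 2.6333, -10.1667, 0.5333, -0.0667
Σ(z_t−z̄)(z_{t+1}−z̄) = (9.9244) + (5.0911) + (-26.7722) + (-5.4222) + (-0.0356) = -17.2144
Denominator Σ(z_t−z̄)² = 140.6733
r_1 = -17.2144 / 140.6733 = -0.122

-0.122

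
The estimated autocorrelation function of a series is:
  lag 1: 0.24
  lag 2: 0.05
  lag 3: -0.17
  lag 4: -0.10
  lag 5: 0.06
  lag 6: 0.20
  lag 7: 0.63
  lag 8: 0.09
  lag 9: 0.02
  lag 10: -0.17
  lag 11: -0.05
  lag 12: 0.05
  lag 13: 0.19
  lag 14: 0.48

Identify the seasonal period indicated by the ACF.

The largest autocorrelation is r_7 = 0.63, with a weaker echo at lag 14 (0.48); the remaining lags stay at or below 0.24. The elevated value at lag 1 (0.24), dropping to 0.05 at lag 2, reflects decaying short-term dependence rather than seasonality.
The dominant spike at lag 7 indicates a seasonal period of 7.

7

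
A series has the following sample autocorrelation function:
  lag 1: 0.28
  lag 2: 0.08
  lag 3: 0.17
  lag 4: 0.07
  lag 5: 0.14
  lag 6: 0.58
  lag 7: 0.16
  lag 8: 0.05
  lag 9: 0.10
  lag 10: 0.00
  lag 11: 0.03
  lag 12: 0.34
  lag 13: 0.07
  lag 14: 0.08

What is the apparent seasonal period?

6

The largest autocorrelation is r_6 = 0.58, with a weaker echo at lag 12 (0.34); the remaining lags stay at or below 0.28. The elevated value at lag 1 (0.28), dropping to 0.08 at lag 2, reflects decaying short-term dependence rather than seasonality.
The dominant spike at lag 6 indicates a seasonal period of 6.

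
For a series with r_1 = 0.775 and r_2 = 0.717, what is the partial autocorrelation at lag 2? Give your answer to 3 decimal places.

φ_{22} = (r_2 − r_1²) / (1 − r_1²)
r_1² = (0.775)² = 0.600625
Numerator = 0.717 − 0.6006 = 0.1164; denominator = 1 − 0.6006 = 0.3994
φ_{22} = 0.1164 / 0.3994 = 0.291

0.291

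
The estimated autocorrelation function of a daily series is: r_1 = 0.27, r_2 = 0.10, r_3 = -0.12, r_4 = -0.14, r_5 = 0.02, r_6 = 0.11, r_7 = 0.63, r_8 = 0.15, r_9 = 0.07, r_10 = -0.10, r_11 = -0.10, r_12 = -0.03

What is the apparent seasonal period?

The largest autocorrelation is r_7 = 0.63; the remaining lags stay at or below 0.27. The elevated value at lag 1 (0.27), dropping to 0.10 at lag 2, reflects decaying short-term dependence rather than seasonality.
The dominant spike at lag 7 indicates a seasonal period of 7.

7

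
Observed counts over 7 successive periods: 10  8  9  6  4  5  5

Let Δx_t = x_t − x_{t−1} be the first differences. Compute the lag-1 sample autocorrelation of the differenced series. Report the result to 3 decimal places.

-0.283

First differences Δx: -2, 1, -3, -2, 1, 0
Mean of differences = -0.8333
Numerator Σ(Δx_t−Δx̄)(Δx_{t+1}−Δx̄) = -4.1944
Denominator Σ(Δx_t−Δx̄)² = 14.8333
r_1(Δx) = -4.1944 / 14.8333 = -0.283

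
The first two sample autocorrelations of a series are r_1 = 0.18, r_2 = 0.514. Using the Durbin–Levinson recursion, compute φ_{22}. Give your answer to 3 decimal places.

φ_{22} = (r_2 − r_1²) / (1 − r_1²)
r_1² = (0.18)² = 0.0324
Numerator = 0.514 − 0.0324 = 0.4816; denominator = 1 − 0.0324 = 0.9676
φ_{22} = 0.4816 / 0.9676 = 0.498

0.498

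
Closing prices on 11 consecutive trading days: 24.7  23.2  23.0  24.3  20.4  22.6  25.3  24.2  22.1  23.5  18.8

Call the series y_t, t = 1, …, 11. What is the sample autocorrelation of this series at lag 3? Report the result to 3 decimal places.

Mean ȳ = (24.7 + 23.2 + 23.0 + 24.3 + 20.4 + 22.6 + 25.3 + 24.2 + 22.1 + 23.5 + 18.8)/11 = 22.9182
Numerator Σ_{t=1}^{8}(y_t−ȳ)(y_{t+3}−ȳ) = -1.8428
Denominator Σ(y_t−ȳ)² = 36.8964
r_3 = -1.8428 / 36.8964 = -0.050

-0.050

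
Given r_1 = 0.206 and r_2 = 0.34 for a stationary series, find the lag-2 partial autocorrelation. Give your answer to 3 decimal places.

0.311

φ_{22} = (r_2 − r_1²) / (1 − r_1²)
r_1² = (0.206)² = 0.042436
Numerator = 0.34 − 0.0424 = 0.2976; denominator = 1 − 0.0424 = 0.9576
φ_{22} = 0.2976 / 0.9576 = 0.311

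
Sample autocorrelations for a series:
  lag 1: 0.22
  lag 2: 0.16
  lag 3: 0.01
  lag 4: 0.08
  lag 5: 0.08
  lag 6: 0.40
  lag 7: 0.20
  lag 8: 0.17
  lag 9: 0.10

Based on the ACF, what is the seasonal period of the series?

The largest autocorrelation is r_6 = 0.40; the remaining lags stay at or below 0.22. The elevated value at lag 1 (0.22), dropping to 0.16 at lag 2, reflects decaying short-term dependence rather than seasonality.
The dominant spike at lag 6 indicates a seasonal period of 6.

6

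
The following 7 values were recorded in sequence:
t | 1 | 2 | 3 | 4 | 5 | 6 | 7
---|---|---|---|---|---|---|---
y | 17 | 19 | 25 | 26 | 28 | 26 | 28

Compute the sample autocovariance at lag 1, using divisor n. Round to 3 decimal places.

7.915

Mean ȳ = (17 + 19 + 25 + 26 + 28 + 26 + 28)/7 = 24.1429
Deviations: -7.1429, -5.1429, 0.8571, 1.8571, 3.8571, 1.8571, 3.8571
Σ_{t=1}^{6}(y_t−ȳ)(y_{t+1}−ȳ) = 55.4082
γ_1 = 55.4082 / 7 = 7.915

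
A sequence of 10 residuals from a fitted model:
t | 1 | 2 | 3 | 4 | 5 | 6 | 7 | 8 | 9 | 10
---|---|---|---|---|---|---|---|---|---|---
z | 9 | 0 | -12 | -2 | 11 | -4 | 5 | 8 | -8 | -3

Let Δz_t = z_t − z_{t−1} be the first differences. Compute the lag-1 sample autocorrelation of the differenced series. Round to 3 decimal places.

-0.303

First differences Δz: -9, -12, 10, 13, -15, 9, 3, -16, 5
Mean of differences = -1.3333
Numerator Σ(Δz_t−Δz̄)(Δz_{t+1}−Δz̄) = -325.4444
Denominator Σ(Δz_t−Δz̄)² = 1074.0000
r_1(Δz) = -325.4444 / 1074.0000 = -0.303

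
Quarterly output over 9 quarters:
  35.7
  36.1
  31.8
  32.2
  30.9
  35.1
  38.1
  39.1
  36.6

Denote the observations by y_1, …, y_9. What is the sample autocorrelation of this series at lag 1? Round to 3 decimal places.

0.564

Mean ȳ = (35.7 + 36.1 + 31.8 + 32.2 + 30.9 + 35.1 + 38.1 + 39.1 + 36.6)/9 = 35.0667
Numerator Σ_{t=1}^{8}(y_t−ȳ)(y_{t+1}−ȳ) = 36.9689
Denominator Σ(y_t−ȳ)² = 65.5400
r_1 = 36.9689 / 65.5400 = 0.564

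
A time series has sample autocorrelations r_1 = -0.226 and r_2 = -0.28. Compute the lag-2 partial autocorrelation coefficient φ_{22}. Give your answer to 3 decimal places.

-0.349

φ_{22} = (r_2 − r_1²) / (1 − r_1²)
r_1² = (-0.226)² = 0.051076
Numerator = -0.28 − 0.0511 = -0.3311; denominator = 1 − 0.0511 = 0.9489
φ_{22} = -0.3311 / 0.9489 = -0.349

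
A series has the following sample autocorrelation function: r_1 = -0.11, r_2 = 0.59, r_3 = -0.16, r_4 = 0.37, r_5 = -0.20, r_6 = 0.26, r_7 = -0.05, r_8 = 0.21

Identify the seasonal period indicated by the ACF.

2

The largest autocorrelation is r_2 = 0.59, with weaker echoes at lags 4 (0.37), 6 (0.26) and 8 (0.21); the remaining lags stay at or below -0.05.
The dominant spike at lag 2 indicates a seasonal period of 2.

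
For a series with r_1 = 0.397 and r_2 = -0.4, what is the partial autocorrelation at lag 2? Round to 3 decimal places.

φ_{22} = (r_2 − r_1²) / (1 − r_1²)
r_1² = (0.397)² = 0.157609
Numerator = -0.4 − 0.1576 = -0.5576; denominator = 1 − 0.1576 = 0.8424
φ_{22} = -0.5576 / 0.8424 = -0.662

-0.662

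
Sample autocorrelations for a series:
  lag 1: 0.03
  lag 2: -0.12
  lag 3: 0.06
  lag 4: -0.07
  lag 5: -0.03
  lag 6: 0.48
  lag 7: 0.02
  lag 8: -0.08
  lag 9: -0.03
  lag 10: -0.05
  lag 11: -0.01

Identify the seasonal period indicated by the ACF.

6

The largest autocorrelation is r_6 = 0.48; the remaining lags stay at or below 0.06.
The dominant spike at lag 6 indicates a seasonal period of 6.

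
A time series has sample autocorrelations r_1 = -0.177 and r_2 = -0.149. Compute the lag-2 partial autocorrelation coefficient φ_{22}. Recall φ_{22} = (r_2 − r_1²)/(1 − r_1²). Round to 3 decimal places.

φ_{22} = (r_2 − r_1²) / (1 − r_1²)
r_1² = (-0.177)² = 0.031329
Numerator = -0.149 − 0.0313 = -0.1803; denominator = 1 − 0.0313 = 0.9687
φ_{22} = -0.1803 / 0.9687 = -0.186

-0.186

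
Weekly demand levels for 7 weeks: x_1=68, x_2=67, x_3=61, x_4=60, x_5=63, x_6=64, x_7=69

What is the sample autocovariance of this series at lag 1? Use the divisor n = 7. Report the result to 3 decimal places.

3.076

Mean x̄ = (68 + 67 + 61 + 60 + 63 + 64 + 69)/7 = 64.5714
Deviations: 3.4286, 2.4286, -3.5714, -4.5714, -1.5714, -0.5714, 4.4286
Σ_{t=1}^{6}(x_t−x̄)(x_{t+1}−x̄) = 21.5306
γ_1 = 21.5306 / 7 = 3.076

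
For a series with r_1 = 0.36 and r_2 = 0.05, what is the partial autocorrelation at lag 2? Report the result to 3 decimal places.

-0.091

φ_{22} = (r_2 − r_1²) / (1 − r_1²)
r_1² = (0.36)² = 0.1296
Numerator = 0.05 − 0.1296 = -0.0796; denominator = 1 − 0.1296 = 0.8704
φ_{22} = -0.0796 / 0.8704 = -0.091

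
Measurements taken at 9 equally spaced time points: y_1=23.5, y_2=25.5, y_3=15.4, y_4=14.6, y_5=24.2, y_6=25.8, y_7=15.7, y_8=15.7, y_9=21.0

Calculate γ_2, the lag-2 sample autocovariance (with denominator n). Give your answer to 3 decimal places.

Mean ȳ = (23.5 + 25.5 + 15.4 + 14.6 + 24.2 + 25.8 + 15.7 + 15.7 + 21.0)/9 = 20.1556
Σ_{t=1}^{7}(y_t−ȳ)(y_{t+2}−ȳ) = -143.1195
γ_2 = -143.1195 / 9 = -15.902

-15.902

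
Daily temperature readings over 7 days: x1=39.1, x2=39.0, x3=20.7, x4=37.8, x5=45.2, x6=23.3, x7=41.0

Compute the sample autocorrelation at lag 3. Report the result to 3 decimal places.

0.452

Mean x̄ = (39.1 + 39.0 + 20.7 + 37.8 + 45.2 + 23.3 + 41.0)/7 = 35.1571
Σ(x_t−x̄)(x_{t+3}−x̄) = (10.4204) + (38.5933) + (171.4204) + (15.4418) = 235.8759
Denominator Σ(x_t−x̄)² = 521.8971
r_3 = 235.8759 / 521.8971 = 0.452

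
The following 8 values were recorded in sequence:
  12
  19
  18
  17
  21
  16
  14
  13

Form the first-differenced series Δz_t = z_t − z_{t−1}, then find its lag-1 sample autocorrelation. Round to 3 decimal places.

First differences Δz: 7, -1, -1, 4, -5, -2, -1
Mean of differences = 0.1429
Numerator Σ(Δz_t−Δz̄)(Δz_{t+1}−Δz̄) = -17.3061
Denominator Σ(Δz_t−Δz̄)² = 96.8571
r_1(Δz) = -17.3061 / 96.8571 = -0.179

-0.179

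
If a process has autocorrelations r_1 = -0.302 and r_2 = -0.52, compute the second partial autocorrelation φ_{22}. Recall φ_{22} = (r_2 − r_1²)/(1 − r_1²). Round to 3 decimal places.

-0.673

φ_{22} = (r_2 − r_1²) / (1 − r_1²)
r_1² = (-0.302)² = 0.091204
Numerator = -0.52 − 0.0912 = -0.6112; denominator = 1 − 0.0912 = 0.9088
φ_{22} = -0.6112 / 0.9088 = -0.673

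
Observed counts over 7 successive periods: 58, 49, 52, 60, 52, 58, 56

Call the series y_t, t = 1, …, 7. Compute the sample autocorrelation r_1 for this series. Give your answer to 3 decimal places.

Mean ȳ = (58 + 49 + 52 + 60 + 52 + 58 + 56)/7 = 55.0000
Deviations from mean: 3.0000, -6.0000, -3.0000, 5.0000, -3.0000, 3.0000, 1.0000
Numerator Σ_{t=1}^{6}(y_t−ȳ)(y_{t+1}−ȳ) = -36.0000
Denominator Σ(y_t−ȳ)² = 98.0000
r_1 = -36.0000 / 98.0000 = -0.367

-0.367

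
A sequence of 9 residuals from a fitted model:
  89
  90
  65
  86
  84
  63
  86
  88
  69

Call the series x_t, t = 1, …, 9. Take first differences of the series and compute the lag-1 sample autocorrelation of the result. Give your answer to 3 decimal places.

First differences Δx: 1, -25, 21, -2, -21, 23, 2, -19
Mean of differences = -2.5000
Numerator Σ(Δx_t−Δx̄)(Δx_{t+1}−Δx̄) = -1036.2500
Denominator Σ(Δx_t−Δx̄)² = 2356.0000
r_1(Δx) = -1036.2500 / 2356.0000 = -0.440

-0.440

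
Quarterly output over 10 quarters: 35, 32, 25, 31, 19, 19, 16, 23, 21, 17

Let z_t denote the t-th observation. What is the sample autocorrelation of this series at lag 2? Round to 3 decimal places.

0.247

Mean z̄ = (35 + 32 + 25 + 31 + 19 + 19 + 16 + 23 + 21 + 17)/10 = 23.8000
Numerator Σ_{t=1}^{8}(z_t−z̄)(z_{t+2}−z̄) = 100.7200
Denominator Σ(z_t−z̄)² = 407.6000
r_2 = 100.7200 / 407.6000 = 0.247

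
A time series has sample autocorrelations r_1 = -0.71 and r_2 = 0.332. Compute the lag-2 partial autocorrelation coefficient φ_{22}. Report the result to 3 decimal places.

-0.347

φ_{22} = (r_2 − r_1²) / (1 − r_1²)
r_1² = (-0.71)² = 0.5041
Numerator = 0.332 − 0.5041 = -0.1721; denominator = 1 − 0.5041 = 0.4959
φ_{22} = -0.1721 / 0.4959 = -0.347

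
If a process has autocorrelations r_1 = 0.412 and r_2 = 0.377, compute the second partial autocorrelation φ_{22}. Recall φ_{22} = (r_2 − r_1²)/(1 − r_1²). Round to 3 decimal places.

0.250

φ_{22} = (r_2 − r_1²) / (1 − r_1²)
r_1² = (0.412)² = 0.169744
Numerator = 0.377 − 0.1697 = 0.2073; denominator = 1 − 0.1697 = 0.8303
φ_{22} = 0.2073 / 0.8303 = 0.250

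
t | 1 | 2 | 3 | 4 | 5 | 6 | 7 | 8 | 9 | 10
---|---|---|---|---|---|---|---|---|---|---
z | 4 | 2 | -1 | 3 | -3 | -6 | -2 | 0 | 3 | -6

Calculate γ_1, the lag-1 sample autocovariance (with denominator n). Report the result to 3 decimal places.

0.324

Mean z̄ = (4 + 2 − 1 + 3 − 3 − 6 − 2 + 0 + 3 − 6)/10 = -0.6000
Σ_{t=1}^{9}(z_t−z̄)(z_{t+1}−z̄) = 3.2400
γ_1 = 3.2400 / 10 = 0.324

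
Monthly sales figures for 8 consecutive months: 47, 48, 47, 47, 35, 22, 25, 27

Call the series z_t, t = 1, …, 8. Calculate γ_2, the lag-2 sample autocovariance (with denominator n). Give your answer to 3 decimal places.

Mean z̄ = (47 + 48 + 47 + 47 + 35 + 22 + 25 + 27)/8 = 37.2500
Σ_{t=1}^{6}(z_t−z̄)(z_{t+2}−z̄) = 213.1250
γ_2 = 213.1250 / 8 = 26.641

26.641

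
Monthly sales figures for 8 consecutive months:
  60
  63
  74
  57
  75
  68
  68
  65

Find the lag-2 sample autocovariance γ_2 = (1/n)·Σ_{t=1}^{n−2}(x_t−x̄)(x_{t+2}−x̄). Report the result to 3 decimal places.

Mean x̄ = (60 + 63 + 74 + 57 + 75 + 68 + 68 + 65)/8 = 66.2500
Deviations: -6.2500, -3.2500, 7.7500, -9.2500, 8.7500, 1.7500, 1.7500, -1.2500
Σ_{t=1}^{6}(x_t−x̄)(x_{t+2}−x̄) = 46.3750
γ_2 = 46.3750 / 8 = 5.797

5.797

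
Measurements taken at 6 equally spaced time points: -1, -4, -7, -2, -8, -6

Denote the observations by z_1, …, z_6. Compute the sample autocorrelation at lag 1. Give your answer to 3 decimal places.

Mean z̄ = (-1 − 4 − 7 − 2 − 8 − 6)/6 = -4.6667
Deviations from mean: 3.6667, 0.6667, -2.3333, 2.6667, -3.3333, -1.3333
Numerator Σ_{t=1}^{5}(z_t−z̄)(z_{t+1}−z̄) = -9.7778
Denominator Σ(z_t−z̄)² = 39.3333
r_1 = -9.7778 / 39.3333 = -0.249

-0.249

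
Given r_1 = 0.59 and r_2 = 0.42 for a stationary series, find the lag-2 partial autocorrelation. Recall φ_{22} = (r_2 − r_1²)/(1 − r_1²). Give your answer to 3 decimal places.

φ_{22} = (r_2 − r_1²) / (1 − r_1²)
r_1² = (0.59)² = 0.3481
Numerator = 0.42 − 0.3481 = 0.0719; denominator = 1 − 0.3481 = 0.6519
φ_{22} = 0.0719 / 0.6519 = 0.110

0.110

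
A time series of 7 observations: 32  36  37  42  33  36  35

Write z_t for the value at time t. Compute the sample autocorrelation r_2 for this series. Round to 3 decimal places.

-0.055

Mean z̄ = (32 + 36 + 37 + 42 + 33 + 36 + 35)/7 = 35.8571
Deviations from mean: -3.8571, 0.1429, 1.1429, 6.1429, -2.8571, 0.1429, -0.8571
Σ(z_t−z̄)(z_{t+2}−z̄) = (-4.4082) + (0.8776) + (-3.2653) + (0.8776) + (2.4490) = -3.4694
Denominator Σ(z_t−z̄)² = 62.8571
r_2 = -3.4694 / 62.8571 = -0.055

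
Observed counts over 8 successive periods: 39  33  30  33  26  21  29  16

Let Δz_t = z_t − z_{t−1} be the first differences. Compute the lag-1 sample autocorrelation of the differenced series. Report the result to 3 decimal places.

-0.508

First differences Δz: -6, -3, 3, -7, -5, 8, -13
Mean of differences = -3.2857
Numerator Σ(Δz_t−Δz̄)(Δz_{t+1}−Δz̄) = -144.9388
Denominator Σ(Δz_t−Δz̄)² = 285.4286
r_1(Δz) = -144.9388 / 285.4286 = -0.508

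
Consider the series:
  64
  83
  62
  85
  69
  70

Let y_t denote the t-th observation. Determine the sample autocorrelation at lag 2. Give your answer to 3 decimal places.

0.485

Mean ȳ = (64 + 83 + 62 + 85 + 69 + 70)/6 = 72.1667
Deviations from mean: -8.1667, 10.8333, -10.1667, 12.8333, -3.1667, -2.1667
Σ(y_t−ȳ)(y_{t+2}−ȳ) = (83.0278) + (139.0278) + (32.1944) + (-27.8056) = 226.4444
Denominator Σ(y_t−ȳ)² = 466.8333
r_2 = 226.4444 / 466.8333 = 0.485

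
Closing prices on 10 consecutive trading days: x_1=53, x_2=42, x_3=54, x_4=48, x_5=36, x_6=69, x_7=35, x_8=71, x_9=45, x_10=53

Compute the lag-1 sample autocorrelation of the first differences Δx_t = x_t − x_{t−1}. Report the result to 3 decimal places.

-0.850

First differences Δx: -11, 12, -6, -12, 33, -34, 36, -26, 8
Mean of differences = 0.0000
Numerator Σ(Δx_t−Δx̄)(Δx_{t+1}−Δx̄) = -4018.0000
Denominator Σ(Δx_t−Δx̄)² = 4726.0000
r_1(Δx) = -4018.0000 / 4726.0000 = -0.850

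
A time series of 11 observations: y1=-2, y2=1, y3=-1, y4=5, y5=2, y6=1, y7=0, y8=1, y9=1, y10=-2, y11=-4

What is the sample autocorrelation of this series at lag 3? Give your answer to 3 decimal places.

Mean ȳ = (-2 + 1 − 1 + 5 + 2 + 1 + 0 + 1 + 1 − 2 − 4)/11 = 0.1818
Numerator Σ_{t=1}^{8}(y_t−ȳ)(y_{t+3}−ȳ) = -11.7355
Denominator Σ(y_t−ȳ)² = 57.6364
r_3 = -11.7355 / 57.6364 = -0.204

-0.204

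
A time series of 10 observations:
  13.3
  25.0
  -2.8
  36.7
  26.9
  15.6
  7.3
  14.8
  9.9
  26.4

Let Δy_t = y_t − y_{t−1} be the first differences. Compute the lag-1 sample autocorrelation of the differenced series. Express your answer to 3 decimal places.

First differences Δy: 11.7, -27.8, 39.5, -9.8, -11.3, -8.3, 7.5, -4.9, 16.5
Mean of differences = 1.4556
Numerator Σ(Δy_t−Δȳ)(Δy_{t+1}−Δȳ) = -1765.9198
Denominator Σ(Δy_t−Δȳ)² = 3096.0422
r_1(Δy) = -1765.9198 / 3096.0422 = -0.570

-0.570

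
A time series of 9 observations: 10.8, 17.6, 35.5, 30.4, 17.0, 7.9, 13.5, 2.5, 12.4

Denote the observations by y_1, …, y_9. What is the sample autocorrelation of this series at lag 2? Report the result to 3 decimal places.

-0.079

Mean ȳ = (10.8 + 17.6 + 35.5 + 30.4 + 17.0 + 7.9 + 13.5 + 2.5 + 12.4)/9 = 16.4000
Numerator Σ_{t=1}^{7}(y_t−ȳ)(y_{t+2}−ȳ) = -69.6900
Denominator Σ(y_t−ȳ)² = 883.8400
r_2 = -69.6900 / 883.8400 = -0.079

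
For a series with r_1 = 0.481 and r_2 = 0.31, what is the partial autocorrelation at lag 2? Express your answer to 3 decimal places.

0.102

φ_{22} = (r_2 − r_1²) / (1 − r_1²)
r_1² = (0.481)² = 0.231361
Numerator = 0.31 − 0.2314 = 0.0786; denominator = 1 − 0.2314 = 0.7686
φ_{22} = 0.0786 / 0.7686 = 0.102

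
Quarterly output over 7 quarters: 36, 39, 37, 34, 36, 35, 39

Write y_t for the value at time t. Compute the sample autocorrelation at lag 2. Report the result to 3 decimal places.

Mean ȳ = (36 + 39 + 37 + 34 + 36 + 35 + 39)/7 = 36.5714
Deviations from mean: -0.5714, 2.4286, 0.4286, -2.5714, -0.5714, -1.5714, 2.4286
Σ(y_t−ȳ)(y_{t+2}−ȳ) = (-0.2449) + (-6.2449) + (-0.2449) + (4.0408) + (-1.3878) = -4.0816
Denominator Σ(y_t−ȳ)² = 21.7143
r_2 = -4.0816 / 21.7143 = -0.188

-0.188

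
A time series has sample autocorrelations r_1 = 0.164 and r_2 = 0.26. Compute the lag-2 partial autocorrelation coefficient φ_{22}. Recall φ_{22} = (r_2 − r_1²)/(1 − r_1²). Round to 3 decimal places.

φ_{22} = (r_2 − r_1²) / (1 − r_1²)
r_1² = (0.164)² = 0.026896
Numerator = 0.26 − 0.0269 = 0.2331; denominator = 1 − 0.0269 = 0.9731
φ_{22} = 0.2331 / 0.9731 = 0.240

0.240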